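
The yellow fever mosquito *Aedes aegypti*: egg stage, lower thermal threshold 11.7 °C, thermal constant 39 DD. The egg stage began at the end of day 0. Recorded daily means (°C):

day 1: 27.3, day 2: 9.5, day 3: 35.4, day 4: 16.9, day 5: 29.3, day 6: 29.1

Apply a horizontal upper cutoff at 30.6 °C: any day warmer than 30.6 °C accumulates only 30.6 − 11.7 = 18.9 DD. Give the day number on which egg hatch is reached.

Daily DD above 11.7 °C (capped at 18.9): 15.6, 0.0, 18.9, 5.2, 17.6, 17.4.
Cumulative: 15.6, 15.6, 34.5, 39.7, 57.3, 74.7.
The total first reaches 39 DD on day 4.

day 4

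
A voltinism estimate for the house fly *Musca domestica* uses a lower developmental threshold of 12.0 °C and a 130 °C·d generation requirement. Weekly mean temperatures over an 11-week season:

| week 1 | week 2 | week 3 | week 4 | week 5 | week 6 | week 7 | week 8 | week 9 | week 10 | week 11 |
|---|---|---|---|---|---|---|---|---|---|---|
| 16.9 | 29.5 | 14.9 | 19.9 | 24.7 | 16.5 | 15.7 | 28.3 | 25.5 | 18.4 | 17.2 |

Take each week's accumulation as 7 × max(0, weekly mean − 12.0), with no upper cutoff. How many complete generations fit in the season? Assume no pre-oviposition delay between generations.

5 generations

Weekly DD (7 × max(0, T̄ − 12.0)): 34.3, 122.5, 20.3, 55.3, 88.9, 31.5, 25.9, 114.1, 94.5, 44.8, 36.4.
Season total = 668.5 DD.
Complete generations = ⌊668.5 / 130⌋ = 5.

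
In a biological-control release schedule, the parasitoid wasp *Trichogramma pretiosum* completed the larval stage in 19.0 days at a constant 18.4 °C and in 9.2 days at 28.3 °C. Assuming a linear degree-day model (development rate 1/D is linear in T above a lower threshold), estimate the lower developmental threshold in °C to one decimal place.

Under the model K = D·(T − T_b), so D₁·(T₁ − T_b) = D₂·(T₂ − T_b).
19.0·(18.4 − T_b) = 9.2·(28.3 − T_b)
T_b = (19.0·18.4 − 9.2·28.3) / (19.0 − 9.2) = 89.24 / 9.8 = 9.106 °C ≈ 9.1 °C.

9.1 °C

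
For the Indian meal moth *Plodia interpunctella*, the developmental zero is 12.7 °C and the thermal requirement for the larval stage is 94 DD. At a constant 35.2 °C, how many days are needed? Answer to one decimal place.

4.2 days

Daily accumulation = 35.2 − 12.7 = 22.5 DD/day.
Duration = 94 / 22.5 = 4.178 ≈ 4.2 days.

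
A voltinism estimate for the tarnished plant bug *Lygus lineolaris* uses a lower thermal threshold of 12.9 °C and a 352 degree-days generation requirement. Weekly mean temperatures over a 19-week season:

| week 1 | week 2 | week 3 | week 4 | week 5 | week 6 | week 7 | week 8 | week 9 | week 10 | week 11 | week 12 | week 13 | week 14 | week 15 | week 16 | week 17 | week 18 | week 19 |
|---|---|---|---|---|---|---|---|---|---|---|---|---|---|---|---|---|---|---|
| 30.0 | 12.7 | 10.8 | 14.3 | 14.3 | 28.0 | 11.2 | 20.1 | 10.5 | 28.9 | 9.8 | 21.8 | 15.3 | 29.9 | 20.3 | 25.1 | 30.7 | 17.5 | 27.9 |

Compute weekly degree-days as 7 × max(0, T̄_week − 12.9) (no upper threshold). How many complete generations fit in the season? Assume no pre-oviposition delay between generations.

Weekly DD (7 × max(0, T̄ − 12.9)): 119.7, 0.0, 0.0, 9.8, 9.8, 105.7, 0.0, 50.4, 0.0, 112.0, 0.0, 62.3, 16.8, 119.0, 51.8, 85.4, 124.6, 32.2, 105.0.
Season total = 1004.5 DD.
Complete generations = ⌊1004.5 / 352⌋ = 2.

2 generations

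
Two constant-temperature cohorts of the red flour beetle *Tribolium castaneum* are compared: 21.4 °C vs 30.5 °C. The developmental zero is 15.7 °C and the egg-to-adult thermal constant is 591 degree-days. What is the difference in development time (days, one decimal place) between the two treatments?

At 21.4 °C: 591 / (21.4 − 15.7) = 591 / 5.7 = 103.684 d.
At 30.5 °C: 591 / (30.5 − 15.7) = 591 / 14.8 = 39.932 d.
Difference = |103.684 − 39.932| = 63.752 ≈ 63.8 days.

63.8 days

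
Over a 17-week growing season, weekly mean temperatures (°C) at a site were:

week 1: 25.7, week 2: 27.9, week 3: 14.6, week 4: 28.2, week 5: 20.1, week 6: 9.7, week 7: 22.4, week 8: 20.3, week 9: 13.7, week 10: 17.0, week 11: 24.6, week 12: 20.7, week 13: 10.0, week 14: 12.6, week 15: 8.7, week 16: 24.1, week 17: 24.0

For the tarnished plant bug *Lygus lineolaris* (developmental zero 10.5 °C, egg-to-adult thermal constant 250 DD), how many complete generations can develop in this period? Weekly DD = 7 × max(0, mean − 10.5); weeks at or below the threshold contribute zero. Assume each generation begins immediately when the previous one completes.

Weekly DD (7 × max(0, T̄ − 10.5)): 106.4, 121.8, 28.7, 123.9, 67.2, 0.0, 83.3, 68.6, 22.4, 45.5, 98.7, 71.4, 0.0, 14.7, 0.0, 95.2, 94.5.
Season total = 1042.3 DD.
Complete generations = ⌊1042.3 / 250⌋ = 4.

4 generations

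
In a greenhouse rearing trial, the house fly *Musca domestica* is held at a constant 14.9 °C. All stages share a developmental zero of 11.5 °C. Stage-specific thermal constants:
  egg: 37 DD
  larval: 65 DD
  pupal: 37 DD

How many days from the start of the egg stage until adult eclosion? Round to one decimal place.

40.9 days

Daily accumulation at 14.9 °C = 14.9 − 11.5 = 3.4 DD/day.
Total K = 37 + 65 + 37 = 139 DD.
Total duration = 139 / 3.4 = 40.882 ≈ 40.9 days.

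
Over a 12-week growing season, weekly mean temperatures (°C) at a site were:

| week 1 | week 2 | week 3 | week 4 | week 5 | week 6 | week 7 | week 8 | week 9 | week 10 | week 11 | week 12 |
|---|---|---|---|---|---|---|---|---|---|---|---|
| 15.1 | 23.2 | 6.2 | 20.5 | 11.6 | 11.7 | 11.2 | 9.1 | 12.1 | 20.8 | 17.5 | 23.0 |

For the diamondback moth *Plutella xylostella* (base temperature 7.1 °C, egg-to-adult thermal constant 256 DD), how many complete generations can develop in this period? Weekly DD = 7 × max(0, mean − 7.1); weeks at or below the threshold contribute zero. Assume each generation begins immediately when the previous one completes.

2 generations

Weekly DD (7 × max(0, T̄ − 7.1)): 56.0, 112.7, 0.0, 93.8, 31.5, 32.2, 28.7, 14.0, 35.0, 95.9, 72.8, 111.3.
Season total = 683.9 DD.
Complete generations = ⌊683.9 / 256⌋ = 2.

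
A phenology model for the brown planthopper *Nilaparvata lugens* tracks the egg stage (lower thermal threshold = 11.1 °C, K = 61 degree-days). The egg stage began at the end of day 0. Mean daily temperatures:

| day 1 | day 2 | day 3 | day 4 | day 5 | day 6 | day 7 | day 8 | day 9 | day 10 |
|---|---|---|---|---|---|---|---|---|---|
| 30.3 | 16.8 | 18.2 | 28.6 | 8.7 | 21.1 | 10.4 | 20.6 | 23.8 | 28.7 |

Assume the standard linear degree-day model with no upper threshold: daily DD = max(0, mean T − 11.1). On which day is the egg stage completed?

day 8

Daily DD above 11.1 °C: 19.2, 5.7, 7.1, 17.5, 0.0, 10.0, 0.0, 9.5, 12.7, 17.6.
Cumulative: 19.2, 24.9, 32.0, 49.5, 49.5, 59.5, 59.5, 69.0, 81.7, 99.3.
The total first reaches 61 DD on day 8.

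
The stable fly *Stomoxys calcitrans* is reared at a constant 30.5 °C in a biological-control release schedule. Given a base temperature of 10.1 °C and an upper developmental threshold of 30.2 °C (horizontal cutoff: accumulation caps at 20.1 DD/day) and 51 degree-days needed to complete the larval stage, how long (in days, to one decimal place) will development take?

Temperature 30.5 °C exceeds the upper threshold, so daily accumulation caps at 30.2 − 10.1 = 20.1 DD/day.
Duration = 51 / 20.1 = 2.537 ≈ 2.5 days.

2.5 days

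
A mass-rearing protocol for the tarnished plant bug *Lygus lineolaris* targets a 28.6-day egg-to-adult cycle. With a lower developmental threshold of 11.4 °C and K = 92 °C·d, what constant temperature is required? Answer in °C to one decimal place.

Required daily accumulation = 92 / 28.6 = 3.217 DD/day.
T = T_base + 3.217 = 11.4 + 3.217 = 14.617 ≈ 14.6 °C.

14.6 °C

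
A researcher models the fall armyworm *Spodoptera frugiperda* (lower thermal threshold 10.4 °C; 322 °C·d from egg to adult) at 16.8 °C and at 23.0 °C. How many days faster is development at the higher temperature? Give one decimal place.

At 16.8 °C: 322 / (16.8 − 10.4) = 322 / 6.4 = 50.312 d.
At 23.0 °C: 322 / (23.0 − 10.4) = 322 / 12.6 = 25.556 d.
Difference = |50.312 − 25.556| = 24.757 ≈ 24.8 days.

24.8 days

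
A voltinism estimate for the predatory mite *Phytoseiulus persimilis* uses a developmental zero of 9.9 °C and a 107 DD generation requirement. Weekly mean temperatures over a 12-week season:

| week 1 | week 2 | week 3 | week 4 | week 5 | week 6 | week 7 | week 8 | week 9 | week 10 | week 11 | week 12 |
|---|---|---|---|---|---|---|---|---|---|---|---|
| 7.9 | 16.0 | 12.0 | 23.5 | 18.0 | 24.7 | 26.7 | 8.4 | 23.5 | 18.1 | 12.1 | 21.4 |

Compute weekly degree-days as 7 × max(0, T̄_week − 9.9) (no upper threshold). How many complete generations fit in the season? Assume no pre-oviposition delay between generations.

Weekly DD (7 × max(0, T̄ − 9.9)): 0.0, 42.7, 14.7, 95.2, 56.7, 103.6, 117.6, 0.0, 95.2, 57.4, 15.4, 80.5.
Season total = 679.0 DD.
Complete generations = ⌊679.0 / 107⌋ = 6.

6 generations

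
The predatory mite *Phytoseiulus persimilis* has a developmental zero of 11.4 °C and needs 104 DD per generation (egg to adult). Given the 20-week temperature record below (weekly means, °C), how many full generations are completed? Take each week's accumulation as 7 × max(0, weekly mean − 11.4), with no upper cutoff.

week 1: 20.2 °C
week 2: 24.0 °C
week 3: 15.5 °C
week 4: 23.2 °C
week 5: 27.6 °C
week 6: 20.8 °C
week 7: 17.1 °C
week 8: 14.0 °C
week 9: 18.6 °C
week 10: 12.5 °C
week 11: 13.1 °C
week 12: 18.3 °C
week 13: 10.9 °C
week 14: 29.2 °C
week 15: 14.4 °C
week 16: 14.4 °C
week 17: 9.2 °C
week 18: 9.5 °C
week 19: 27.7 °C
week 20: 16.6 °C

8 generations

Weekly DD (7 × max(0, T̄ − 11.4)): 61.6, 88.2, 28.7, 82.6, 113.4, 65.8, 39.9, 18.2, 50.4, 7.7, 11.9, 48.3, 0.0, 124.6, 21.0, 21.0, 0.0, 0.0, 114.1, 36.4.
Season total = 933.8 DD.
Complete generations = ⌊933.8 / 104⌋ = 8.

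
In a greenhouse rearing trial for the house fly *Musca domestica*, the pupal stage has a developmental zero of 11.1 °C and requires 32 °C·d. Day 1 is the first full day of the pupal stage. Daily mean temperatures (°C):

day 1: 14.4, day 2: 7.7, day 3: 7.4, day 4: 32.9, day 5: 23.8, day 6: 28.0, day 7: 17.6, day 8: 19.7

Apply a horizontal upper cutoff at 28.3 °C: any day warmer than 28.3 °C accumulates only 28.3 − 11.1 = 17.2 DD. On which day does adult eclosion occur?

Daily DD above 11.1 °C (capped at 17.2): 3.3, 0.0, 0.0, 17.2, 12.7, 16.9, 6.5, 8.6.
Cumulative: 3.3, 3.3, 3.3, 20.5, 33.2, 50.1, 56.6, 65.2.
The total first reaches 32 DD on day 5.

day 5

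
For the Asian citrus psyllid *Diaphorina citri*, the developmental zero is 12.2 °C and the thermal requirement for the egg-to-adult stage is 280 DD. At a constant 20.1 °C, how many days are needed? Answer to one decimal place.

Daily accumulation = 20.1 − 12.2 = 7.9 DD/day.
Duration = 280 / 7.9 = 35.443 ≈ 35.4 days.

35.4 days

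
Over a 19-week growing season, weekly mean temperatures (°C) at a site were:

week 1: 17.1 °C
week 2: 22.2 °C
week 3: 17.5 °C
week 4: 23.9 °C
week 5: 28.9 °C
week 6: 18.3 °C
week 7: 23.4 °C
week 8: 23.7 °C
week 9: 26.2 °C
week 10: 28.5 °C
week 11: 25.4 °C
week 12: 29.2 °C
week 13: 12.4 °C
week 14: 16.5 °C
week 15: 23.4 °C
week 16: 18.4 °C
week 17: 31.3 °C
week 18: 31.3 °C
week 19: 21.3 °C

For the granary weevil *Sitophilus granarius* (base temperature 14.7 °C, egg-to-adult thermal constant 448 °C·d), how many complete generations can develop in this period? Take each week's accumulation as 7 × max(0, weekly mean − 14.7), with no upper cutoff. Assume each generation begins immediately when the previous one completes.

2 generations

Weekly DD (7 × max(0, T̄ − 14.7)): 16.8, 52.5, 19.6, 64.4, 99.4, 25.2, 60.9, 63.0, 80.5, 96.6, 74.9, 101.5, 0.0, 12.6, 60.9, 25.9, 116.2, 116.2, 46.2.
Season total = 1133.3 DD.
Complete generations = ⌊1133.3 / 448⌋ = 2.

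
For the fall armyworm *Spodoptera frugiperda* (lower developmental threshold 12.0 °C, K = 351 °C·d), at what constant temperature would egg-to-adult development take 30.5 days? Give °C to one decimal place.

23.5 °C

Required daily accumulation = 351 / 30.5 = 11.508 DD/day.
T = T_base + 11.508 = 12.0 + 11.508 = 23.508 ≈ 23.5 °C.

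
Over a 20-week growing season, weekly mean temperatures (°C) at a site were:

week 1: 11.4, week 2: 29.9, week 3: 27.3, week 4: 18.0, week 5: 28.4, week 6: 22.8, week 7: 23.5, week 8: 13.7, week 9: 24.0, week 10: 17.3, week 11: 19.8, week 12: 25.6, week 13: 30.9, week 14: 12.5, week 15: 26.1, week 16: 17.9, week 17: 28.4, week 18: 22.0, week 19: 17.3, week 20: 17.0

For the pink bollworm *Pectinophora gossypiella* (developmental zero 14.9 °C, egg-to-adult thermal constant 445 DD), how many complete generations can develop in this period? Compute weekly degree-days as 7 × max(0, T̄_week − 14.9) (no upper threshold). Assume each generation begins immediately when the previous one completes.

Weekly DD (7 × max(0, T̄ − 14.9)): 0.0, 105.0, 86.8, 21.7, 94.5, 55.3, 60.2, 0.0, 63.7, 16.8, 34.3, 74.9, 112.0, 0.0, 78.4, 21.0, 94.5, 49.7, 16.8, 14.7.
Season total = 1000.3 DD.
Complete generations = ⌊1000.3 / 445⌋ = 2.

2 generations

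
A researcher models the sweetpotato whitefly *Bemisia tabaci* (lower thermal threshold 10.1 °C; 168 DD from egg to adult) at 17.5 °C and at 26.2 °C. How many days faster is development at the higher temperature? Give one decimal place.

12.3 days

At 17.5 °C: 168 / (17.5 − 10.1) = 168 / 7.4 = 22.703 d.
At 26.2 °C: 168 / (26.2 − 10.1) = 168 / 16.1 = 10.435 d.
Difference = |22.703 − 10.435| = 12.268 ≈ 12.3 days.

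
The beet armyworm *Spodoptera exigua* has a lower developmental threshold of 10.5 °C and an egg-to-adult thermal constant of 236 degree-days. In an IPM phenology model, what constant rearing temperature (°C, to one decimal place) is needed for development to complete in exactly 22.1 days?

21.2 °C

Required daily accumulation = 236 / 22.1 = 10.679 DD/day.
T = T_base + 10.679 = 10.5 + 10.679 = 21.179 ≈ 21.2 °C.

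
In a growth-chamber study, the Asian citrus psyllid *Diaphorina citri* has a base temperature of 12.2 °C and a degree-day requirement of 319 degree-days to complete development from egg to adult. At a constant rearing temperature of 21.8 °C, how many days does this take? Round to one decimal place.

Daily accumulation = 21.8 − 12.2 = 9.6 DD/day.
Duration = 319 / 9.6 = 33.229 ≈ 33.2 days.

33.2 days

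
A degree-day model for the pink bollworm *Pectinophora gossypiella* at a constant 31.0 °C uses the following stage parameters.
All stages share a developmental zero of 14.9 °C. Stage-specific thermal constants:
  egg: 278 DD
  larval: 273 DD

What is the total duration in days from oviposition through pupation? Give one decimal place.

34.2 days

Daily accumulation at 31.0 °C = 31.0 − 14.9 = 16.1 DD/day.
Total K = 278 + 273 = 551 DD.
Total duration = 551 / 16.1 = 34.224 ≈ 34.2 days.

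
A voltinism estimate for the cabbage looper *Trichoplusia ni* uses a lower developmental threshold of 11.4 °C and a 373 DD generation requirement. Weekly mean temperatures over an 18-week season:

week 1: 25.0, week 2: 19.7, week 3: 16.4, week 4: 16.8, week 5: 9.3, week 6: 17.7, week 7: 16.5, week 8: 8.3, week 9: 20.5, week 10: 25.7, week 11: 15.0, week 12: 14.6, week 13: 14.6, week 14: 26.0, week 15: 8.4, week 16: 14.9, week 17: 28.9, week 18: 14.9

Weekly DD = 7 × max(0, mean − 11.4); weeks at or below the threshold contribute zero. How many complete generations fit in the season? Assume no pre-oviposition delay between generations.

2 generations

Weekly DD (7 × max(0, T̄ − 11.4)): 95.2, 58.1, 35.0, 37.8, 0.0, 44.1, 35.7, 0.0, 63.7, 100.1, 25.2, 22.4, 22.4, 102.2, 0.0, 24.5, 122.5, 24.5.
Season total = 813.4 DD.
Complete generations = ⌊813.4 / 373⌋ = 2.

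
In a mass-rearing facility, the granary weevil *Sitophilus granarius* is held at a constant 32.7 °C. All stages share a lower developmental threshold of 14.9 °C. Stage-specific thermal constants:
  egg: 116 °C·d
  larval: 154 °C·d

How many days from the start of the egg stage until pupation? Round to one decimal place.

15.2 days

Daily accumulation at 32.7 °C = 32.7 − 14.9 = 17.8 DD/day.
Total K = 116 + 154 = 270 DD.
Total duration = 270 / 17.8 = 15.169 ≈ 15.2 days.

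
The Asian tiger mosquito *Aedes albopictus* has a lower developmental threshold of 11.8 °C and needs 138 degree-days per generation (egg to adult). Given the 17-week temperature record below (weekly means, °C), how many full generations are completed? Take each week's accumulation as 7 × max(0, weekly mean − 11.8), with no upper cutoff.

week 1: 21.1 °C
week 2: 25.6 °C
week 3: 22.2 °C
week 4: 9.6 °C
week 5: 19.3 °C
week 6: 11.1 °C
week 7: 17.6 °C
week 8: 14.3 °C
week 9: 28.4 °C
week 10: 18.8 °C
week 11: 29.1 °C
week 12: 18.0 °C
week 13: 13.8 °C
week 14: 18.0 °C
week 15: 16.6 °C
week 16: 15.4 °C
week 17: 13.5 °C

Weekly DD (7 × max(0, T̄ − 11.8)): 65.1, 96.6, 72.8, 0.0, 52.5, 0.0, 40.6, 17.5, 116.2, 49.0, 121.1, 43.4, 14.0, 43.4, 33.6, 25.2, 11.9.
Season total = 802.9 DD.
Complete generations = ⌊802.9 / 138⌋ = 5.

5 generations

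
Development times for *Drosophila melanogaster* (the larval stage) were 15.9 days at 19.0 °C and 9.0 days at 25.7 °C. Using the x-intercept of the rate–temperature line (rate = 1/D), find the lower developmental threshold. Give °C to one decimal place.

10.3 °C

Equal thermal constants: D₁(T₁ − T_b) = D₂(T₂ − T_b).
15.9·(19.0 − T_b) = 9.0·(25.7 − T_b)
T_b = (15.9·19.0 − 9.0·25.7) / (15.9 − 9.0) = 70.80 / 6.9 = 10.261 °C ≈ 10.3 °C.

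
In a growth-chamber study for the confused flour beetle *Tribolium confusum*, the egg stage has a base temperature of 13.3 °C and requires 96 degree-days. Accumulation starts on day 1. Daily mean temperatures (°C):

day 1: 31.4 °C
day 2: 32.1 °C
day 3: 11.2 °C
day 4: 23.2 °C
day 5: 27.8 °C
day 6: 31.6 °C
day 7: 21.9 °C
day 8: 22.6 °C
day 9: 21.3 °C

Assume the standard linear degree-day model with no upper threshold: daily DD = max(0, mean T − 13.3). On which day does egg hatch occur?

Daily DD above 13.3 °C: 18.1, 18.8, 0.0, 9.9, 14.5, 18.3, 8.6, 9.3, 8.0.
Cumulative: 18.1, 36.9, 36.9, 46.8, 61.3, 79.6, 88.2, 97.5, 105.5.
The total first reaches 96 DD on day 8.

day 8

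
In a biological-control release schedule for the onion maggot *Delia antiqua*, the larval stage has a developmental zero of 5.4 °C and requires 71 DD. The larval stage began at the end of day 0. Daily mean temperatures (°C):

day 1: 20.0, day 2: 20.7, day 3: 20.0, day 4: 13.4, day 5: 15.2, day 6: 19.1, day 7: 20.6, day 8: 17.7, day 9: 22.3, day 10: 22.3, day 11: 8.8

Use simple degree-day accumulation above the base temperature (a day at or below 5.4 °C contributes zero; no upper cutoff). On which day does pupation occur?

Daily DD above 5.4 °C: 14.6, 15.3, 14.6, 8.0, 9.8, 13.7, 15.2, 12.3, 16.9, 16.9, 3.4.
Cumulative: 14.6, 29.9, 44.5, 52.5, 62.3, 76.0, 91.2, 103.5, 120.4, 137.3, 140.7.
The total first reaches 71 DD on day 6.

day 6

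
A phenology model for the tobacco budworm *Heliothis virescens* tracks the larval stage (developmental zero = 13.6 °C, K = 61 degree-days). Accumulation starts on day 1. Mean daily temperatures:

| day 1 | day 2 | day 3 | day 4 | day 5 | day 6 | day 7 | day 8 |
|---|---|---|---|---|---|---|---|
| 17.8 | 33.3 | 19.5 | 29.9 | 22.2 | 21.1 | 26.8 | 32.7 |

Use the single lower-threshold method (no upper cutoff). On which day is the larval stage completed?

Daily DD above 13.6 °C: 4.2, 19.7, 5.9, 16.3, 8.6, 7.5, 13.2, 19.1.
Cumulative: 4.2, 23.9, 29.8, 46.1, 54.7, 62.2, 75.4, 94.5.
The total first reaches 61 DD on day 6.

day 6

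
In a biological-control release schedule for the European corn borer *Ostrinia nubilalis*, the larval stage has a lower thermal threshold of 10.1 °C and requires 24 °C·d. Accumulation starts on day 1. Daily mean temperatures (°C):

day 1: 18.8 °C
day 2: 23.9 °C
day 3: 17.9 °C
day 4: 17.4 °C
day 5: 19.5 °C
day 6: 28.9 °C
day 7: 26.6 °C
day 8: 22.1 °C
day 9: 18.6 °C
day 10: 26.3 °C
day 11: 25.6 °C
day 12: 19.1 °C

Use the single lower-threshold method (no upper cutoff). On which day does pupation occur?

Daily DD above 10.1 °C: 8.7, 13.8, 7.8, 7.3, 9.4, 18.8, 16.5, 12.0, 8.5, 16.2, 15.5, 9.0.
Cumulative: 8.7, 22.5, 30.3, 37.6, 47.0, 65.8, 82.3, 94.3, 102.8, 119.0, 134.5, 143.5.
The total first reaches 24 DD on day 3.

day 3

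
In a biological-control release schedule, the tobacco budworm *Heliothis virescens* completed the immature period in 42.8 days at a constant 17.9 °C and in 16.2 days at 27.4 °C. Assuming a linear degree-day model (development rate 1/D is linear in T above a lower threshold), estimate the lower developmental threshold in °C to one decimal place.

12.1 °C

Under the model K = D·(T − T_b), so D₁·(T₁ − T_b) = D₂·(T₂ − T_b).
42.8·(17.9 − T_b) = 16.2·(27.4 − T_b)
T_b = (42.8·17.9 − 16.2·27.4) / (42.8 − 16.2) = 322.24 / 26.6 = 12.114 °C ≈ 12.1 °C.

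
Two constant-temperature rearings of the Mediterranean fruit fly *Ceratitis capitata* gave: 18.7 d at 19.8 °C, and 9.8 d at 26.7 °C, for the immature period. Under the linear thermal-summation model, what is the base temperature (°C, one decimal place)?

Equal thermal constants: D₁(T₁ − T_b) = D₂(T₂ − T_b).
18.7·(19.8 − T_b) = 9.8·(26.7 − T_b)
T_b = (18.7·19.8 − 9.8·26.7) / (18.7 − 9.8) = 108.60 / 8.9 = 12.202 °C ≈ 12.2 °C.

12.2 °C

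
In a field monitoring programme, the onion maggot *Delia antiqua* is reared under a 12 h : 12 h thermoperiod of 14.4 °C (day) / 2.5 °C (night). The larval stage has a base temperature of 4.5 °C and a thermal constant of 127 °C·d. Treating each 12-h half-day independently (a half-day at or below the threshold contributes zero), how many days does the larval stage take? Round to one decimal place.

Day half: max(0, 14.4 − 4.5) × 0.5 = 9.9 × 0.5 = 4.95 DD.
Night half: max(0, 2.5 − 4.5) × 0.5 = 0.0 × 0.5 = 0.00 DD.
Per 24 h: 4.95 DD/day.
Duration = 127 / 4.95 = 25.657 ≈ 25.7 days.

25.7 days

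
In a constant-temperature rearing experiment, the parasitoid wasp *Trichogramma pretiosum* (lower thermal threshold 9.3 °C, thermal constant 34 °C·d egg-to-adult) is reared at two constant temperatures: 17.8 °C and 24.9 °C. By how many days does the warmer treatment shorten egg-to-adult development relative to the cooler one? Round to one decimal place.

1.8 days

At 17.8 °C: 34 / (17.8 − 9.3) = 34 / 8.5 = 4.000 d.
At 24.9 °C: 34 / (24.9 − 9.3) = 34 / 15.6 = 2.179 d.
Difference = |4.000 − 2.179| = 1.821 ≈ 1.8 days.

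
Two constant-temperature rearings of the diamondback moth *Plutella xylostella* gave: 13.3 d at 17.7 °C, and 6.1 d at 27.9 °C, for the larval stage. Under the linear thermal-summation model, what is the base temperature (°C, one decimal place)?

9.1 °C

Equal thermal constants: D₁(T₁ − T_b) = D₂(T₂ − T_b).
13.3·(17.7 − T_b) = 6.1·(27.9 − T_b)
T_b = (13.3·17.7 − 6.1·27.9) / (13.3 − 6.1) = 65.22 / 7.2 = 9.058 °C ≈ 9.1 °C.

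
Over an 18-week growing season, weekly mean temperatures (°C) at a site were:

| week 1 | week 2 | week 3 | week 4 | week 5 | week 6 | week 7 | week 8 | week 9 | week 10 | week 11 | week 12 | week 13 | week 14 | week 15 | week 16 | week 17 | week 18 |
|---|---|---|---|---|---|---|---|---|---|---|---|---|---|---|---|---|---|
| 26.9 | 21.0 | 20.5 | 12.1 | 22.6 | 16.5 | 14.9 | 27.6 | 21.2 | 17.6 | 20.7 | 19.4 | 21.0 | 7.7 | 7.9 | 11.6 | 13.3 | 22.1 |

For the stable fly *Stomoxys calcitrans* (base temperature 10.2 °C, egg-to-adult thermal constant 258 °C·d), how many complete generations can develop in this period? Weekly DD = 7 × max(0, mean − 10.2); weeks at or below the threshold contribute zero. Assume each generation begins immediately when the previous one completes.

Weekly DD (7 × max(0, T̄ − 10.2)): 116.9, 75.6, 72.1, 13.3, 86.8, 44.1, 32.9, 121.8, 77.0, 51.8, 73.5, 64.4, 75.6, 0.0, 0.0, 9.8, 21.7, 83.3.
Season total = 1020.6 DD.
Complete generations = ⌊1020.6 / 258⌋ = 3.

3 generations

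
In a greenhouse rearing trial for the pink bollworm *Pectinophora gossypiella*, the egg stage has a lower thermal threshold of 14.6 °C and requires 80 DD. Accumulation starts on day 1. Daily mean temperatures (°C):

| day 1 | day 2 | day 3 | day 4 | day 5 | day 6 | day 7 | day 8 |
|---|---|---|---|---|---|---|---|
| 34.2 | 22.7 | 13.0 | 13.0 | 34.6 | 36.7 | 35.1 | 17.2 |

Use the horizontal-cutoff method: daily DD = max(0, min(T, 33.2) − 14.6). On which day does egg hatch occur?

Daily DD above 14.6 °C (capped at 18.6): 18.6, 8.1, 0.0, 0.0, 18.6, 18.6, 18.6, 2.6.
Cumulative: 18.6, 26.7, 26.7, 26.7, 45.3, 63.9, 82.5, 85.1.
The total first reaches 80 DD on day 7.

day 7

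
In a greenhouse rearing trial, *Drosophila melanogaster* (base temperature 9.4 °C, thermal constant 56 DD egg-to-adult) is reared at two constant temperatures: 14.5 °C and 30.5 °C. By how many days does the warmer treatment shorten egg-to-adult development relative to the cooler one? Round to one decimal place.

8.3 days

At 14.5 °C: 56 / (14.5 − 9.4) = 56 / 5.1 = 10.980 d.
At 30.5 °C: 56 / (30.5 − 9.4) = 56 / 21.1 = 2.654 d.
Difference = |10.980 − 2.654| = 8.326 ≈ 8.3 days.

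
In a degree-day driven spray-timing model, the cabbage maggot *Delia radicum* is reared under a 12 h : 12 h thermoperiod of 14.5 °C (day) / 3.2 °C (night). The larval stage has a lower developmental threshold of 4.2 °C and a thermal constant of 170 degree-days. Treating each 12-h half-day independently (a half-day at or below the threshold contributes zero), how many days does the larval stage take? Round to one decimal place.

Day half: max(0, 14.5 − 4.2) × 0.5 = 10.3 × 0.5 = 5.15 DD.
Night half: max(0, 3.2 − 4.2) × 0.5 = 0.0 × 0.5 = 0.00 DD.
Per 24 h: 5.15 DD/day.
Duration = 170 / 5.15 = 33.010 ≈ 33.0 days.

33.0 days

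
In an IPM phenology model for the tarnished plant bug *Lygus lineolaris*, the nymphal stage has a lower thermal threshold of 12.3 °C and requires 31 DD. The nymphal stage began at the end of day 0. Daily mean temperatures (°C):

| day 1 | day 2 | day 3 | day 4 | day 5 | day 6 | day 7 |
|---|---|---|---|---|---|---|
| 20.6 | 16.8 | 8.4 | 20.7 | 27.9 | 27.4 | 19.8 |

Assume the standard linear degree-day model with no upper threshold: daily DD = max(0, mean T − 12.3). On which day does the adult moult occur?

day 5

Daily DD above 12.3 °C: 8.3, 4.5, 0.0, 8.4, 15.6, 15.1, 7.5.
Cumulative: 8.3, 12.8, 12.8, 21.2, 36.8, 51.9, 59.4.
The total first reaches 31 DD on day 5.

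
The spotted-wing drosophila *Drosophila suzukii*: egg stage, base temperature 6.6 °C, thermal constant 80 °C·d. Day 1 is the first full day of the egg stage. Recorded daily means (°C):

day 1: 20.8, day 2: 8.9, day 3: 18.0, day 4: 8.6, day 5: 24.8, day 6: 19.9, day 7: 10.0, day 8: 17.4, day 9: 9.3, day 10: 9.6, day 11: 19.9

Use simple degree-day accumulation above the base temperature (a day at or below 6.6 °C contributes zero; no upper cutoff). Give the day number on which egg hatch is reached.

day 10

Daily DD above 6.6 °C: 14.2, 2.3, 11.4, 2.0, 18.2, 13.3, 3.4, 10.8, 2.7, 3.0, 13.3.
Cumulative: 14.2, 16.5, 27.9, 29.9, 48.1, 61.4, 64.8, 75.6, 78.3, 81.3, 94.6.
The total first reaches 80 DD on day 10.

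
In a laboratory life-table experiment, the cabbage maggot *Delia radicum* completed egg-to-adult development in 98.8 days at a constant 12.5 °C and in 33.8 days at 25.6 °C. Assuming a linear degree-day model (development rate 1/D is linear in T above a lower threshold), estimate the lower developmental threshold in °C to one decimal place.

Equal thermal constants: D₁(T₁ − T_b) = D₂(T₂ − T_b).
98.8·(12.5 − T_b) = 33.8·(25.6 − T_b)
T_b = (98.8·12.5 − 33.8·25.6) / (98.8 − 33.8) = 369.72 / 65.0 = 5.688 °C ≈ 5.7 °C.

5.7 °C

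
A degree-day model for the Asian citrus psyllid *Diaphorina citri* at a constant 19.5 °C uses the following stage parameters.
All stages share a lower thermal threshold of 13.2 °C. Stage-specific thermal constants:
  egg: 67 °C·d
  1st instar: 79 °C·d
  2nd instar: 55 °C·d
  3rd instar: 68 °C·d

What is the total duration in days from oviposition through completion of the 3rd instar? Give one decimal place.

Daily accumulation at 19.5 °C = 19.5 − 13.2 = 6.3 DD/day.
Total K = 67 + 79 + 55 + 68 = 269 DD.
Total duration = 269 / 6.3 = 42.698 ≈ 42.7 days.

42.7 days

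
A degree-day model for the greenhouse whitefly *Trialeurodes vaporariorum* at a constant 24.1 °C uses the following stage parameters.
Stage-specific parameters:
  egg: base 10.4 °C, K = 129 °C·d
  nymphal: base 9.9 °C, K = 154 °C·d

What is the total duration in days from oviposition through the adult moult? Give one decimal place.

egg: 129 / (24.1 − 10.4) = 129 / 13.7 = 9.416 d.
nymphal: 154 / (24.1 − 9.9) = 154 / 14.2 = 10.845 d.
Sum = 20.261 ≈ 20.3 days.

20.3 days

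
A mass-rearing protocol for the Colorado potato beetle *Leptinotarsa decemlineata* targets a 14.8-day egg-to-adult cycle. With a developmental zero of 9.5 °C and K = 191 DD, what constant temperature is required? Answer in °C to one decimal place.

Required daily accumulation = 191 / 14.8 = 12.905 DD/day.
T = T_base + 12.905 = 9.5 + 12.905 = 22.405 ≈ 22.4 °C.

22.4 °C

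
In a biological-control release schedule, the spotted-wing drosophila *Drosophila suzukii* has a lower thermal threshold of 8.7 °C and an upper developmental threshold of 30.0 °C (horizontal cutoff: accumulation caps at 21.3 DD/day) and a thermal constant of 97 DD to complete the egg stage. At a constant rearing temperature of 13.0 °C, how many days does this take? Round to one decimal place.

Daily accumulation = 13.0 − 8.7 = 4.3 DD/day.
Duration = 97 / 4.3 = 22.558 ≈ 22.6 days.

22.6 days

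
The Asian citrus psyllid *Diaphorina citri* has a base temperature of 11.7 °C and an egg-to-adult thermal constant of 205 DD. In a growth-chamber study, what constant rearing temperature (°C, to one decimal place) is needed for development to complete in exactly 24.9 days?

19.9 °C

Required daily accumulation = 205 / 24.9 = 8.233 DD/day.
T = T_base + 8.233 = 11.7 + 8.233 = 19.933 ≈ 19.9 °C.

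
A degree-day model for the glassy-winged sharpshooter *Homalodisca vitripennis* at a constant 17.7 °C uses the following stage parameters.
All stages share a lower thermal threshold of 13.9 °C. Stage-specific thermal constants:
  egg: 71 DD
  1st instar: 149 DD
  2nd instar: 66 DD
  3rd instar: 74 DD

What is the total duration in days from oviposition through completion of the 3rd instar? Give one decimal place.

Daily accumulation at 17.7 °C = 17.7 − 13.9 = 3.8 DD/day.
Total K = 71 + 149 + 66 + 74 = 360 DD.
Total duration = 360 / 3.8 = 94.737 ≈ 94.7 days.

94.7 days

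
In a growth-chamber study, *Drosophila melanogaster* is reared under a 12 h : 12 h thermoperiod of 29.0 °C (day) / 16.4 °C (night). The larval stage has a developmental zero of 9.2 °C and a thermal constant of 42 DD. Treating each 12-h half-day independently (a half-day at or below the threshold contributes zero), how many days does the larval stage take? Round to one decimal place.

3.1 days

Day half: max(0, 29.0 − 9.2) × 0.5 = 19.8 × 0.5 = 9.90 DD.
Night half: max(0, 16.4 − 9.2) × 0.5 = 7.2 × 0.5 = 3.60 DD.
Per 24 h: 13.50 DD/day.
Duration = 42 / 13.50 = 3.111 ≈ 3.1 days.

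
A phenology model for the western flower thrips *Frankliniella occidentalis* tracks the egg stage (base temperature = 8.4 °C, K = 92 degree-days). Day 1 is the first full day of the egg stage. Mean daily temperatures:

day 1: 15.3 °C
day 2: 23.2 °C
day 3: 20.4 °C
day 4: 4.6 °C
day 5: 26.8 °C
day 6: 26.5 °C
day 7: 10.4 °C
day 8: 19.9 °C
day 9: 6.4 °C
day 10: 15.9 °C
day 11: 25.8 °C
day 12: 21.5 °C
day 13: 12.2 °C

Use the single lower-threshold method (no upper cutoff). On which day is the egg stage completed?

day 11

Daily DD above 8.4 °C: 6.9, 14.8, 12.0, 0.0, 18.4, 18.1, 2.0, 11.5, 0.0, 7.5, 17.4, 13.1, 3.8.
Cumulative: 6.9, 21.7, 33.7, 33.7, 52.1, 70.2, 72.2, 83.7, 83.7, 91.2, 108.6, 121.7, 125.5.
The total first reaches 92 DD on day 11.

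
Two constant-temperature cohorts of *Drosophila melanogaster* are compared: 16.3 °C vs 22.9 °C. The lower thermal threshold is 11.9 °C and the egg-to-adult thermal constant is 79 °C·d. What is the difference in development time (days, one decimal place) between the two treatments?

10.8 days

At 16.3 °C: 79 / (16.3 − 11.9) = 79 / 4.4 = 17.955 d.
At 22.9 °C: 79 / (22.9 − 11.9) = 79 / 11.0 = 7.182 d.
Difference = |17.955 − 7.182| = 10.773 ≈ 10.8 days.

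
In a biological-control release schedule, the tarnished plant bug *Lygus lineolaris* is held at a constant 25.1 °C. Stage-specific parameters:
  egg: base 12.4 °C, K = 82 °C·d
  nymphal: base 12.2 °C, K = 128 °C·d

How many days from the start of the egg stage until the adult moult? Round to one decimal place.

egg: 82 / (25.1 − 12.4) = 82 / 12.7 = 6.457 d.
nymphal: 128 / (25.1 − 12.2) = 128 / 12.9 = 9.922 d.
Sum = 16.379 ≈ 16.4 days.

16.4 days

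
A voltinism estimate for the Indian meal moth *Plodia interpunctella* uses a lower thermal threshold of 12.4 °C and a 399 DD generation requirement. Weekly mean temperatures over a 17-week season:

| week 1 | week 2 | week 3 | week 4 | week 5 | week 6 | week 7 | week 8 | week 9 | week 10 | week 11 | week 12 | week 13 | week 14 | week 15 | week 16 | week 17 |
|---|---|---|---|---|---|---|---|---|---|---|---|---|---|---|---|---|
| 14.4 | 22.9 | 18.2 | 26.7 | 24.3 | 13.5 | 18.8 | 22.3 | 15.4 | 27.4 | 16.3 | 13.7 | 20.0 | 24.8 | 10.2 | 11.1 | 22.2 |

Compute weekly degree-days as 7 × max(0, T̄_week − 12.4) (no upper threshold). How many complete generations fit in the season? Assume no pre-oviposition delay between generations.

Weekly DD (7 × max(0, T̄ − 12.4)): 14.0, 73.5, 40.6, 100.1, 83.3, 7.7, 44.8, 69.3, 21.0, 105.0, 27.3, 9.1, 53.2, 86.8, 0.0, 0.0, 68.6.
Season total = 804.3 DD.
Complete generations = ⌊804.3 / 399⌋ = 2.

2 generations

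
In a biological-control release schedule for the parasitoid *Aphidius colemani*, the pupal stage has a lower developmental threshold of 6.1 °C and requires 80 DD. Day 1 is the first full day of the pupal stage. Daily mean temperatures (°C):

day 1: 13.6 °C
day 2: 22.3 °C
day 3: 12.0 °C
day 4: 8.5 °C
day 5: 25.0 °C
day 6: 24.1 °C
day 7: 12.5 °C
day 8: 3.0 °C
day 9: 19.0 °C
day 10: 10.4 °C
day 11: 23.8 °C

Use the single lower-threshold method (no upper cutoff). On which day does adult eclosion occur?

Daily DD above 6.1 °C: 7.5, 16.2, 5.9, 2.4, 18.9, 18.0, 6.4, 0.0, 12.9, 4.3, 17.7.
Cumulative: 7.5, 23.7, 29.6, 32.0, 50.9, 68.9, 75.3, 75.3, 88.2, 92.5, 110.2.
The total first reaches 80 DD on day 9.

day 9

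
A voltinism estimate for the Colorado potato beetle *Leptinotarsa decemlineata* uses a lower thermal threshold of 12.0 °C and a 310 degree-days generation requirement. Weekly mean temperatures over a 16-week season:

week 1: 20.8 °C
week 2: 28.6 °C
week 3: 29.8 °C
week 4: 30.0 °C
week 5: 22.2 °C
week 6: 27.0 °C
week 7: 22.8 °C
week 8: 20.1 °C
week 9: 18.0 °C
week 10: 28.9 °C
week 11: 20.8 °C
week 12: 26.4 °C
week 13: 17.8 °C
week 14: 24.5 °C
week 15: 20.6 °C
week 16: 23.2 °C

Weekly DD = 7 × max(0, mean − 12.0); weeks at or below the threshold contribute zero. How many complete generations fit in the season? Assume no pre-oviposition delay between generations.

4 generations

Weekly DD (7 × max(0, T̄ − 12.0)): 61.6, 116.2, 124.6, 126.0, 71.4, 105.0, 75.6, 56.7, 42.0, 118.3, 61.6, 100.8, 40.6, 87.5, 60.2, 78.4.
Season total = 1326.5 DD.
Complete generations = ⌊1326.5 / 310⌋ = 4.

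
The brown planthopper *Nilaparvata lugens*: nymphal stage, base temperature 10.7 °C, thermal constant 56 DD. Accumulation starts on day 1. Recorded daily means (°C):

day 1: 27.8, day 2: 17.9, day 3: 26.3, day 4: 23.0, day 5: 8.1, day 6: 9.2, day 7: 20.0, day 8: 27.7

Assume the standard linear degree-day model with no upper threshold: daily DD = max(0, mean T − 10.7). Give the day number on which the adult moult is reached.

day 7

Daily DD above 10.7 °C: 17.1, 7.2, 15.6, 12.3, 0.0, 0.0, 9.3, 17.0.
Cumulative: 17.1, 24.3, 39.9, 52.2, 52.2, 52.2, 61.5, 78.5.
The total first reaches 56 DD on day 7.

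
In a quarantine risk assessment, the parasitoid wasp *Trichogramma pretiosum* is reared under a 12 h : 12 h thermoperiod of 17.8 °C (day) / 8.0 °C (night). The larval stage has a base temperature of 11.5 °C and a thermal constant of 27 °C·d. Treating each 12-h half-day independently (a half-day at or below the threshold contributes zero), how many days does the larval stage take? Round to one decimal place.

8.6 days

Day half: max(0, 17.8 − 11.5) × 0.5 = 6.3 × 0.5 = 3.15 DD.
Night half: max(0, 8.0 − 11.5) × 0.5 = 0.0 × 0.5 = 0.00 DD.
Per 24 h: 3.15 DD/day.
Duration = 27 / 3.15 = 8.571 ≈ 8.6 days.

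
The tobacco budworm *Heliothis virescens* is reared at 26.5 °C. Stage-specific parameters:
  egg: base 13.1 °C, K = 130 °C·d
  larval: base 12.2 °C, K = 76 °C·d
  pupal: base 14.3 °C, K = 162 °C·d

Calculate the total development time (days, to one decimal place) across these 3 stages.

egg: 130 / (26.5 − 13.1) = 130 / 13.4 = 9.701 d.
larval: 76 / (26.5 − 12.2) = 76 / 14.3 = 5.315 d.
pupal: 162 / (26.5 − 14.3) = 162 / 12.2 = 13.279 d.
Sum = 28.295 ≈ 28.3 days.

28.3 days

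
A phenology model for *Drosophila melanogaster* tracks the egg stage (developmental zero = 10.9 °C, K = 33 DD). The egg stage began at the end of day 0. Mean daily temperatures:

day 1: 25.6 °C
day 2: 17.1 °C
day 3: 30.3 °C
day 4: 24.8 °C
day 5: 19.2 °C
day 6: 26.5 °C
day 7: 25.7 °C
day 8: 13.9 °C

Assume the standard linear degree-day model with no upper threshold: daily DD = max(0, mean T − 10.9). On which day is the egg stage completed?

day 3

Daily DD above 10.9 °C: 14.7, 6.2, 19.4, 13.9, 8.3, 15.6, 14.8, 3.0.
Cumulative: 14.7, 20.9, 40.3, 54.2, 62.5, 78.1, 92.9, 95.9.
The total first reaches 33 DD on day 3.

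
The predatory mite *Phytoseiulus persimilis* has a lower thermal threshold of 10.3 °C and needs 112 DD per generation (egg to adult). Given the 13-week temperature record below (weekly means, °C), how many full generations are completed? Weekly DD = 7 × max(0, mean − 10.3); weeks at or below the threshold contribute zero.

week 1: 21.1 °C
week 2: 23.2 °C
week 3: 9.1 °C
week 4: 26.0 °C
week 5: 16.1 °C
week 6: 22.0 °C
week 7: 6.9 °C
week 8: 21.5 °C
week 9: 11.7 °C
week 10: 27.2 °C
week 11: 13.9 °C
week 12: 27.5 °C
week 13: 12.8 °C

Weekly DD (7 × max(0, T̄ − 10.3)): 75.6, 90.3, 0.0, 109.9, 40.6, 81.9, 0.0, 78.4, 9.8, 118.3, 25.2, 120.4, 17.5.
Season total = 767.9 DD.
Complete generations = ⌊767.9 / 112⌋ = 6.

6 generations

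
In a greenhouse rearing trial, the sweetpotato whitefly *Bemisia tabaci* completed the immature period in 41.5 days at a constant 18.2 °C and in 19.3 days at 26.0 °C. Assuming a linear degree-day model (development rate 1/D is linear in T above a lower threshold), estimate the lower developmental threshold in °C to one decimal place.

Equal thermal constants: D₁(T₁ − T_b) = D₂(T₂ − T_b).
41.5·(18.2 − T_b) = 19.3·(26.0 − T_b)
T_b = (41.5·18.2 − 19.3·26.0) / (41.5 − 19.3) = 253.50 / 22.2 = 11.419 °C ≈ 11.4 °C.

11.4 °C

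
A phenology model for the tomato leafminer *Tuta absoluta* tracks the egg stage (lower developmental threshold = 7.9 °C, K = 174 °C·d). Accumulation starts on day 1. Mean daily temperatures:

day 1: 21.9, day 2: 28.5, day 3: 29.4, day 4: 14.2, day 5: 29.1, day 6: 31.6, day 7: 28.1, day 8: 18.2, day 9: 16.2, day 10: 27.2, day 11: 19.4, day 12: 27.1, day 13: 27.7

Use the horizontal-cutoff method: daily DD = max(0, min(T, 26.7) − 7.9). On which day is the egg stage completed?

day 12

Daily DD above 7.9 °C (capped at 18.8): 14.0, 18.8, 18.8, 6.3, 18.8, 18.8, 18.8, 10.3, 8.3, 18.8, 11.5, 18.8, 18.8.
Cumulative: 14.0, 32.8, 51.6, 57.9, 76.7, 95.5, 114.3, 124.6, 132.9, 151.7, 163.2, 182.0, 200.8.
The total first reaches 174 DD on day 12.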